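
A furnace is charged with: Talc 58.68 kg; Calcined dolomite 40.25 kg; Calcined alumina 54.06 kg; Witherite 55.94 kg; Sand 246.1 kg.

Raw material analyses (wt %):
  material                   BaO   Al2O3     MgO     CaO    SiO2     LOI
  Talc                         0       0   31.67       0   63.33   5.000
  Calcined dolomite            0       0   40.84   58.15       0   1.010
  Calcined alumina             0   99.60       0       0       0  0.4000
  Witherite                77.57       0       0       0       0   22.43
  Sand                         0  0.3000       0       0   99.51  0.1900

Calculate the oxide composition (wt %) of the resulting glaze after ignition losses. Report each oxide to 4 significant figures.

Glass mass = 438.5 kg (batch 455.0 − LOI 16.57).
Composition: BaO 9.897%, Al2O3 12.45%, MgO 7.988%, CaO 5.338%, SiO2 64.33%

All arithmetic keeps exact precision at all times — in-progress results are shown with 4-significant-figure rounding on the page — a single rounding yields each reported value. The derived quantities are computed from the batch weights on 438.5 kg of glass in exact precision (glass mass, ignition loss, the five compositions, the yield, the totals) as set out in either problem or answer.
Oxide-by-oxide delivered mass:
  BaO: 55.94·0.7757 = 43.39 kg
  Al2O3: 54.06·0.9960 + 246.1·0.003000 = 54.58 kg
  MgO: 58.68·0.3167 + 40.25·0.4084 = 35.02 kg
  CaO: 40.25·0.5815 = 23.41 kg
  SiO2: 58.68·0.6333 + 246.1·0.9951 = 282.1 kg
LOI: 58.68·0.05000 + 40.25·0.01010 + 54.06·0.004000 + 55.94·0.2243 + 246.1·0.001900 = 16.57 kg
batch − LOI leaves glass = 455.0 − 16.57 = 438.5 kg (the oxide masses sum to this)
percent by weight: oxide/glass ×100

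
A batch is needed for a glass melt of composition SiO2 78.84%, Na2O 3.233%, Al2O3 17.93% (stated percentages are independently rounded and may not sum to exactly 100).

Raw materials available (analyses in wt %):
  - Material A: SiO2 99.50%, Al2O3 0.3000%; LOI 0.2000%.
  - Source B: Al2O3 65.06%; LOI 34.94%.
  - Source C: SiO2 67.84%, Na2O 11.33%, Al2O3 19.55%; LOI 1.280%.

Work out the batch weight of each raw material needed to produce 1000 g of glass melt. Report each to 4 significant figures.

Batch per 1000 g glass melt:
  Material A: 597.8 g
  Source B: 187.1 g
  Source C: 285.3 g
Total batch = 1070 g; LOI loss = 70.22 g; yield = 93.44%

All internal work runs at exact precision through every step. In-progress results are shown with 4-significant-digit rounding at each printed step — a single rounding produces every reported number. All derived quantities are carried using the weight values on 1000 g of glass at full float precision (net glass mass, the totals, LOI, three oxide percentages, the yield), as set out in the question or the answer.
Target masses of each oxide per 1000 g glass melt:
  SiO2: 78.84% × 1000 = 788.4 g
  Na2O: 3.233% × 1000 = 32.33 g
  Al2O3: 17.93% × 1000 = 179.3 g
Mass-balance tally per oxide given the weights on record, relative to the basis at hand (summed amounts equal target values once rounding is allowed for):
  SiO2: 597.8·0.9950 + 285.3·0.6784 = 788.4 g (target 788.4 g)
  Na2O: 285.3·0.1133 = 32.32 g (target 32.33 g)
  Al2O3: 597.8·0.003000 + 187.1·0.6506 + 285.3·0.1955 = 179.3 g (target 179.3 g)
Glass-mass sanity pass: total charge less LOI = 1000 g (per-oxide target masses sum to 1000 g; stated basis 1000 g — gaps are rounding artifacts).
Summing the batch: Σ batch = 1070 g; the LOI term Σ batch·LOI equals 70.22 g; the yield ratio, glass ÷ batch: 93.44%.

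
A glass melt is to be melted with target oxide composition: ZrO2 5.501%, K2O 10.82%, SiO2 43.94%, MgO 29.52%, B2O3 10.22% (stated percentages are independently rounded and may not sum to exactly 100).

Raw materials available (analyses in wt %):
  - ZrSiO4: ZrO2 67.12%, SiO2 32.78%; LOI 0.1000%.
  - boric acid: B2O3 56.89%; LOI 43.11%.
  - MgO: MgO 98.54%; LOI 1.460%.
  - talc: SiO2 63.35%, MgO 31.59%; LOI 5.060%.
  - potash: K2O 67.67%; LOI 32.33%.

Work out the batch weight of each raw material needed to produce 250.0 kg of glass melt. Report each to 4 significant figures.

Every computation keeps full float precision in all steps — mid-chain values are shown rounded to four significant digits in the working; each reported figure includes exactly one rounding; the derived quantities, including yield, net glass mass, LOI, the totals, the five compositions, are re-derived from the weighed amounts at 250.0 kg of glass in full float precision exactly as shown in the question or the answer.
Per-oxide target masses for 250.0 kg glass melt:
  ZrO2: 5.501% × 250.0 = 13.75 kg
  K2O: 10.82% × 250.0 = 27.05 kg
  SiO2: 43.94% × 250.0 = 109.8 kg
  MgO: 29.52% × 250.0 = 73.80 kg
  B2O3: 10.22% × 250.0 = 25.55 kg
Oxide-by-oxide audit on the weights just shown, per the basis as stated (each sum matches its target mass up to rounding of the answer):
  ZrO2: 20.49·0.6712 = 13.75 kg (target 13.75 kg)
  K2O: 39.97·0.6767 = 27.05 kg (target 27.05 kg)
  SiO2: 20.49·0.3278 + 162.8·0.6335 = 109.9 kg (target 109.8 kg)
  MgO: 22.70·0.9854 + 162.8·0.3159 = 73.80 kg (target 73.80 kg)
  B2O3: 44.91·0.5689 = 25.55 kg (target 25.55 kg)
Glass-mass closure: batch Σ − ignition loss = 250.0 kg (per-oxide target masses sum to 250.0 kg; against the stated basis, 250.0 kg — differing by rounding only).
Adding the batch up: Σ batch = 290.9 kg; ignition loss, Σ(batch × LOI) = 40.87 kg; yield: glass divided by total = 85.95%.

Batch per 250.0 kg glass melt:
  ZrSiO4: 20.49 kg
  boric acid: 44.91 kg
  MgO: 22.70 kg
  talc: 162.8 kg
  potash: 39.97 kg
Total batch = 290.9 kg; LOI loss = 40.87 kg; yield = 85.95%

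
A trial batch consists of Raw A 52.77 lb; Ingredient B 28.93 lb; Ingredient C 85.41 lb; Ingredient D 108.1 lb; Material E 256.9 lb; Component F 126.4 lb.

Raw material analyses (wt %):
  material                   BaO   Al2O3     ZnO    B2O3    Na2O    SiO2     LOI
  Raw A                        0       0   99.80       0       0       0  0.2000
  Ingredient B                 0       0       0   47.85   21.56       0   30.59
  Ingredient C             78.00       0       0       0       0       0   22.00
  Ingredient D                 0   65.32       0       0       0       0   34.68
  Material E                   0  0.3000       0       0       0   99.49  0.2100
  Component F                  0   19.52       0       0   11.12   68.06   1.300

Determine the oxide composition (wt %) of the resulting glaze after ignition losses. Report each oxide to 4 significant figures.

All arithmetic holds full precision throughout. Intermediates appear, with 4-significant-digit rounding, when written out — every reported number takes exactly one rounding. Derived quantities are rebuilt starting from the weights per 591.1 lb of glass at full float precision (glass mass, the totals, six oxide percentages, yield, ignition loss) as given in problem or answer.
Oxide-by-oxide delivered mass:
  BaO: 85.41·0.7800 = 66.62 lb
  Al2O3: 108.1·0.6532 + 256.9·0.003000 + 126.4·0.1952 = 96.05 lb
  ZnO: 52.77·0.9980 = 52.66 lb
  B2O3: 28.93·0.4785 = 13.84 lb
  Na2O: 28.93·0.2156 + 126.4·0.1112 = 20.29 lb
  SiO2: 256.9·0.9949 + 126.4·0.6806 = 341.6 lb
LOI: 52.77·0.002000 + 28.93·0.3059 + 85.41·0.2200 + 108.1·0.3468 + 256.9·0.002100 + 126.4·0.01300 = 67.42 lb
Glass mass = batch − LOI = 658.5 − 67.42 = 591.1 lb (the oxide masses sum to this)
each oxide over glass, ×100, is wt %

Glass mass = 591.1 lb (batch 658.5 − LOI 67.42).
Composition: BaO 11.27%, Al2O3 16.25%, ZnO 8.910%, B2O3 2.342%, Na2O 3.433%, SiO2 57.79%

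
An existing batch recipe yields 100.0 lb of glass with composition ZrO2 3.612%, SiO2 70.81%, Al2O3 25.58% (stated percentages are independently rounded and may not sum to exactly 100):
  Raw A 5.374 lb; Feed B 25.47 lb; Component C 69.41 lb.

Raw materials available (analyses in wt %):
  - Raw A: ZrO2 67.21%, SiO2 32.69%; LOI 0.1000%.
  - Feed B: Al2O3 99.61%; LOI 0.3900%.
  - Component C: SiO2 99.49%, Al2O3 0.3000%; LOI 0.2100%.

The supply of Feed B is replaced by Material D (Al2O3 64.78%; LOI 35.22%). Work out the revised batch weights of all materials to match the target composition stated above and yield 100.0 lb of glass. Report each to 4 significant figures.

The whole derivation runs at full precision in all steps; mid-chain values appear (rounded to four significant digits) alongside each step; a single rounding finalizes every reported value; all derived quantities are recomputed in exact precision (ignition loss, net glass mass, the three compositions, the yield, the totals) using the weight values on 100.0 lb of glass exactly as shown in question or answer.
Target masses of each oxide per 100.0 lb glass:
  ZrO2: 3.612% × 100.0 = 3.612 lb
  SiO2: 70.81% × 100.0 = 70.81 lb
  Al2O3: 25.58% × 100.0 = 25.58 lb
A balance pass over the oxides, with the batch weights as given, against the basis in use (sums match the target masses inside rounding margins):
  ZrO2: 5.374·0.6721 = 3.612 lb (target 3.612 lb)
  SiO2: 5.374·0.3269 + 69.41·0.9949 = 70.81 lb (target 70.81 lb)
  Al2O3: 39.17·0.6478 + 69.41·0.003000 = 25.58 lb (target 25.58 lb)
Glass-mass closure: the batch minus its LOI: 100.0 lb (oxide target masses add up to 100.0 lb; stated basis 100.0 lb — a pure rounding effect).
Adding the batch up: Σ batch = 114.0 lb; Σ batch·LOI gives LOI loss = 13.95 lb; yield = glass ÷ total batch = 87.76%.

Revised batch per 100.0 lb glass:
  Raw A: 5.374 lb
  Material D: 39.17 lb
  Component C: 69.41 lb
Total batch = 114.0 lb; LOI loss = 13.95 lb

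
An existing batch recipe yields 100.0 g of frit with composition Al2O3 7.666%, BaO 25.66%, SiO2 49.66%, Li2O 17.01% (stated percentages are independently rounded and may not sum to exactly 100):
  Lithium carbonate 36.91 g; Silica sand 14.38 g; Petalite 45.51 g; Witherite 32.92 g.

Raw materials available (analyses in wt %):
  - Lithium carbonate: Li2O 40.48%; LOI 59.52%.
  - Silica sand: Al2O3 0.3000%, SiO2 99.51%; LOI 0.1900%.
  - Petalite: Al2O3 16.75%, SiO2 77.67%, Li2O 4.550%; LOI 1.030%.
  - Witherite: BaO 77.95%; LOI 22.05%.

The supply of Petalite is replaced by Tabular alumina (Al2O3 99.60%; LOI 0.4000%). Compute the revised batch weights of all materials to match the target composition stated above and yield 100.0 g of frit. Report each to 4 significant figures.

Revised batch per 100.0 g frit:
  Lithium carbonate: 42.02 g
  Silica sand: 49.90 g
  Tabular alumina: 7.546 g
  Witherite: 32.92 g
Total batch = 132.4 g; LOI loss = 32.39 g

All internal work holds exact precision end to end; values along the way appear rounded to four significant digits across the worked steps; every reported value is rounded only once — derived quantities (yield, the totals, LOI, glass mass, the four compositions) are computed from the weighed amounts on 100.0 g of glass at full precision as they appear in either problem or answer.
Oxide-by-oxide targets in 100.0 g frit:
  Al2O3: 7.666% × 100.0 = 7.666 g
  BaO: 25.66% × 100.0 = 25.66 g
  SiO2: 49.66% × 100.0 = 49.66 g
  Li2O: 17.01% × 100.0 = 17.01 g
Oxide-by-oxide audit working from each reported weight, against the basis in use (every target is met by its sum exact up to rounding of places):
  Al2O3: 49.90·0.003000 + 7.546·0.9960 = 7.666 g (target 7.666 g)
  BaO: 32.92·0.7795 = 25.66 g (target 25.66 g)
  SiO2: 49.90·0.9951 = 49.66 g (target 49.66 g)
  Li2O: 42.02·0.4048 = 17.01 g (target 17.01 g)
Glass mass check: batch Σ − ignition loss = 99.99 g (the Σ of target masses is 100.0 g; against the stated basis, 100.0 g — a pure rounding effect).
Total batch = Σ batch = 132.4 g; the LOI term Σ batch·LOI equals 32.39 g; as yield: glass ÷ batch → 75.53%.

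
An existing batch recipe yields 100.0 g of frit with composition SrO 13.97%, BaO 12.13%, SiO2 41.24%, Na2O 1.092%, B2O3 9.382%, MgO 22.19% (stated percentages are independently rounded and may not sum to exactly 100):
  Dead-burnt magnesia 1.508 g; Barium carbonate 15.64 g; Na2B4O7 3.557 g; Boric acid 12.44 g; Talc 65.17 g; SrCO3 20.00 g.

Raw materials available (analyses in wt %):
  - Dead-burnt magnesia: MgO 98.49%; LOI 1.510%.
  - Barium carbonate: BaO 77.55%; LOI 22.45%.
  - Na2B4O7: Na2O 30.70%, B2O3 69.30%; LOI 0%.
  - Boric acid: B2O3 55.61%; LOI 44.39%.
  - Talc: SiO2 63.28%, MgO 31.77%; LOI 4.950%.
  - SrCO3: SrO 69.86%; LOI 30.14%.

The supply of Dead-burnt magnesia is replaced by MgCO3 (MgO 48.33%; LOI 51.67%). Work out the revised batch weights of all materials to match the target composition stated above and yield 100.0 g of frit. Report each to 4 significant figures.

In-progress results are shown rounded to 4 significant digits on the page; each numeric step runs at full precision through the solve — every reported number is rounded once only — the derived quantities, including six oxide percentages, net glass mass, ignition loss, yield, totals, are recomputed from the batch weights for 100.0 g of glass in exact precision as quoted within problem or answer.
The oxide mass targets at 100.0 g frit:
  SrO: 13.97% × 100.0 = 13.97 g
  BaO: 12.13% × 100.0 = 12.13 g
  SiO2: 41.24% × 100.0 = 41.24 g
  Na2O: 1.092% × 100.0 = 1.092 g
  B2O3: 9.382% × 100.0 = 9.382 g
  MgO: 22.19% × 100.0 = 22.19 g
Mass-balance tally per oxide given the weights on record, under the basis named above (every target is met by its sum modulo rounding of the values):
  SrO: 20.00·0.6986 = 13.97 g (target 13.97 g)
  BaO: 15.64·0.7755 = 12.13 g (target 12.13 g)
  SiO2: 65.17·0.6328 = 41.24 g (target 41.24 g)
  Na2O: 3.557·0.3070 = 1.092 g (target 1.092 g)
  B2O3: 3.557·0.6930 + 12.44·0.5561 = 9.383 g (target 9.382 g)
  MgO: 3.073·0.4833 + 65.17·0.3177 = 22.19 g (target 22.19 g)
The glass-mass cross-check: batch total minus LOI = 100.0 g (the targets, summed, come to 100.0 g; versus the stated basis of 100.0 g — any gap is answer rounding).
Adding the batch up: Σ batch = 119.9 g; LOI removed, Σ of batch·LOI: 19.88 g; yield: glass divided by total = 83.42%.

Revised batch per 100.0 g frit:
  MgCO3: 3.073 g
  Barium carbonate: 15.64 g
  Na2B4O7: 3.557 g
  Boric acid: 12.44 g
  Talc: 65.17 g
  SrCO3: 20.00 g
Total batch = 119.9 g; LOI loss = 19.88 g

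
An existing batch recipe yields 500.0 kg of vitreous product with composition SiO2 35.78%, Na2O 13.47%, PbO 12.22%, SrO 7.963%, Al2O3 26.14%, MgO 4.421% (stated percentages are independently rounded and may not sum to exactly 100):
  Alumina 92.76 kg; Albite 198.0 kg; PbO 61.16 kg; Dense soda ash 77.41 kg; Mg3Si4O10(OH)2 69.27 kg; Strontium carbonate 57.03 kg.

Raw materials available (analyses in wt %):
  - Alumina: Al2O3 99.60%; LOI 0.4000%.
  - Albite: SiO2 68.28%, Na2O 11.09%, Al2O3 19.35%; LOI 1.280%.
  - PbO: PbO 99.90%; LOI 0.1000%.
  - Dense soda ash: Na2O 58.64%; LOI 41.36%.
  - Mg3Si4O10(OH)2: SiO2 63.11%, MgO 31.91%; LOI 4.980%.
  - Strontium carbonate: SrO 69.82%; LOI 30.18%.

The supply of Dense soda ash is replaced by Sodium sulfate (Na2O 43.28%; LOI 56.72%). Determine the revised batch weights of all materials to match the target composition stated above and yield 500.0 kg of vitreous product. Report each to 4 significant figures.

Revised batch per 500.0 kg vitreous product:
  Alumina: 92.76 kg
  Albite: 198.0 kg
  PbO: 61.16 kg
  Sodium sulfate: 104.9 kg
  Mg3Si4O10(OH)2: 69.27 kg
  Strontium carbonate: 57.03 kg
Total batch = 583.1 kg; LOI loss = 83.13 kg

The intermediate values are shown rounded to 4 significant figures across the worked steps — the whole derivation holds exact precision throughout — every reported value carries a single rounding. All derived quantities are recomputed starting from the weights per 500.0 kg of glass at full float precision (net glass mass, the totals, LOI, six oxide percentages, the yield), precisely as stated by problem or answer.
Oxide-by-oxide targets in 500.0 kg vitreous product:
  SiO2: 35.78% × 500.0 = 178.9 kg
  Na2O: 13.47% × 500.0 = 67.35 kg
  PbO: 12.22% × 500.0 = 61.10 kg
  SrO: 7.963% × 500.0 = 39.82 kg
  Al2O3: 26.14% × 500.0 = 130.7 kg
  MgO: 4.421% × 500.0 = 22.10 kg
Sums-versus-targets review using the reported weights, against the basis in use (sum by sum, the targets are met exact up to rounding of places):
  SiO2: 198.0·0.6828 + 69.27·0.6311 = 178.9 kg (target 178.9 kg)
  Na2O: 198.0·0.1109 + 104.9·0.4328 = 67.36 kg (target 67.35 kg)
  PbO: 61.16·0.9990 = 61.10 kg (target 61.10 kg)
  SrO: 57.03·0.6982 = 39.82 kg (target 39.82 kg)
  Al2O3: 92.76·0.9960 + 198.0·0.1935 = 130.7 kg (target 130.7 kg)
  MgO: 69.27·0.3191 = 22.10 kg (target 22.10 kg)
Glass-mass closure: batch total minus LOI = 500.0 kg (oxide target masses add up to 500.0 kg; versus the stated basis of 500.0 kg — any gap is answer rounding).
Summing the batch: Σ batch = 583.1 kg; LOI removed, Σ of batch·LOI: 83.13 kg; the yield ratio, glass ÷ batch: 85.74%.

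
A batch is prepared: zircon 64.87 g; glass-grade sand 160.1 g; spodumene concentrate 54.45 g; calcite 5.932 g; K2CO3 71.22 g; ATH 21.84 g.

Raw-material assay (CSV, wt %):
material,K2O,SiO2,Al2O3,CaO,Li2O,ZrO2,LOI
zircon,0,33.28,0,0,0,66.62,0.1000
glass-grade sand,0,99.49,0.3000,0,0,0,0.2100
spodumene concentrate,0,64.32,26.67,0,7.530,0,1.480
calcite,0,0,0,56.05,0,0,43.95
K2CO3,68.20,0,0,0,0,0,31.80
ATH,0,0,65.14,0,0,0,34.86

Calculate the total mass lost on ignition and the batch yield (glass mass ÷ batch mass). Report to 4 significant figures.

LOI loss = 34.08 g; glass = 344.3 g; yield = 91.00%

The whole derivation maintains exact precision in every operation — the intermediate values appear, rounded to 4 significant digits, on the page — exactly one rounding goes into every reported result; the derived quantities are re-derived in full precision (yield, totals, net glass mass, LOI, six oxide percentages) from the weighed amounts for 344.3 g of glass as they appear in question or answer.
Ignition loss by material:
  zircon: 64.87 × 0.001000 = 0.06487 g
  glass-grade sand: 160.1 × 0.002100 = 0.3362 g
  spodumene concentrate: 54.45 × 0.01480 = 0.8059 g
  calcite: 5.932 × 0.4395 = 2.607 g
  K2CO3: 71.22 × 0.3180 = 22.65 g
  ATH: 21.84 × 0.3486 = 7.613 g
Total LOI = 34.08 g
Glass = batch − LOI = 378.4 − 34.08 = 344.3 g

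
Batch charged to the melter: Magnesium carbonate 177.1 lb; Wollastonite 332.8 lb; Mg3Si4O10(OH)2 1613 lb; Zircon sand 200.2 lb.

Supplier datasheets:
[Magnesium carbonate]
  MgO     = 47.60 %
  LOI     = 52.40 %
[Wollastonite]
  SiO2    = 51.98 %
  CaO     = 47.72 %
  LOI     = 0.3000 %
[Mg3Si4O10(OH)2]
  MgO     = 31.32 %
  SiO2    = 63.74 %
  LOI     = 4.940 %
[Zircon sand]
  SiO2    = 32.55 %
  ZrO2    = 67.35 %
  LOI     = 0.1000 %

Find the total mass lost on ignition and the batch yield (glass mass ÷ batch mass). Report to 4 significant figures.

LOI loss = 173.7 lb; glass = 2149 lb; yield = 92.52%

All arithmetic runs at full float precision at all times. The intermediate values appear (rounded to 4 significant figures) when written out; each reported result takes exactly one rounding; the derived quantities are computed in exact precision (yield, the totals, LOI, net glass mass, the four compositions) from the batch weights on 2149 lb of glass, as quoted within the problem or the answer.
Ignition loss by material:
  Magnesium carbonate: 177.1 × 0.5240 = 92.80 lb
  Wollastonite: 332.8 × 0.003000 = 0.9984 lb
  Mg3Si4O10(OH)2: 1613 × 0.04940 = 79.68 lb
  Zircon sand: 200.2 × 0.001000 = 0.2002 lb
Total LOI = 173.7 lb
Glass = batch − LOI = 2323 − 173.7 = 2149 lb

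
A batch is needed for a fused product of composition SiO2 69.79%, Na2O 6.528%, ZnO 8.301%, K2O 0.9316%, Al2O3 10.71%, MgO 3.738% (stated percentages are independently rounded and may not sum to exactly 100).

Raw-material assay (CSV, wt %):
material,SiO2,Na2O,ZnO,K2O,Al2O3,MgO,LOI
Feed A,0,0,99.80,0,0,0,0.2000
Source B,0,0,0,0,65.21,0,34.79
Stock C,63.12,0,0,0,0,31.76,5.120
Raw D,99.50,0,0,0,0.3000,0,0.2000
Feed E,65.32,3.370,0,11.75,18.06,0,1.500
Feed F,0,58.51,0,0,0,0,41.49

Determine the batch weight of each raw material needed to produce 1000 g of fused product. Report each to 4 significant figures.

Batch per 1000 g fused product:
  Feed A: 83.18 g
  Source B: 139.6 g
  Stock C: 117.7 g
  Raw D: 574.7 g
  Feed E: 79.29 g
  Feed F: 107.0 g
Total batch = 1101 g; LOI loss = 101.5 g; yield = 90.79%

All arithmetic carries full precision through every step — rounding to 4 significant digits applies to each in-between result as shown. Each reported number is rounded a single time — the derived quantities, which include net glass mass, six oxide percentages, yield, LOI, the totals, are re-derived at exact precision, as set out in either problem or answer, from the batch weights for 1000 g of glass.
Oxide-by-oxide targets in 1000 g fused product:
  SiO2: 69.79% × 1000 = 697.9 g
  Na2O: 6.528% × 1000 = 65.28 g
  ZnO: 8.301% × 1000 = 83.01 g
  K2O: 0.9316% × 1000 = 9.316 g
  Al2O3: 10.71% × 1000 = 107.1 g
  MgO: 3.738% × 1000 = 37.38 g
Oxide-by-oxide audit from the weights as reported, on the stated basis (every target is met by its sum up to rounding of the answer):
  SiO2: 117.7·0.6312 + 574.7·0.9950 + 79.29·0.6532 = 697.9 g (target 697.9 g)
  Na2O: 79.29·0.03370 + 107.0·0.5851 = 65.28 g (target 65.28 g)
  ZnO: 83.18·0.9980 = 83.01 g (target 83.01 g)
  K2O: 79.29·0.1175 = 9.317 g (target 9.316 g)
  Al2O3: 139.6·0.6521 + 574.7·0.003000 + 79.29·0.1806 = 107.1 g (target 107.1 g)
  MgO: 117.7·0.3176 = 37.38 g (target 37.38 g)
Glass-mass closure: net batch after ignition = 1000 g (per-oxide target masses sum to 1000 g; basis as stated: 1000 g — differing by rounding only).
Total batch = Σ batch = 1101 g; ignition loss, Σ(batch × LOI) = 101.5 g; glass ÷ batch gives a yield of 90.79%.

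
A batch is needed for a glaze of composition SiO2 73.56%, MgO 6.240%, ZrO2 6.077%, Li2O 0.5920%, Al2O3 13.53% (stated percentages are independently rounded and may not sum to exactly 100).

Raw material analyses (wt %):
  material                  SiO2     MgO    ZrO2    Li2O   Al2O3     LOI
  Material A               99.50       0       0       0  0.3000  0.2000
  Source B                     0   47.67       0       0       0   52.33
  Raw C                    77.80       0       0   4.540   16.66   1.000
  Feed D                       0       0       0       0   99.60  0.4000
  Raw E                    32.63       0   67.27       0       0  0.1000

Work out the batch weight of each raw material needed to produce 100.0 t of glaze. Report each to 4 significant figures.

Batch per 100.0 t glaze:
  Material A: 60.77 t
  Source B: 13.09 t
  Raw C: 13.04 t
  Feed D: 11.22 t
  Raw E: 9.034 t
Total batch = 107.2 t; LOI loss = 7.156 t; yield = 93.32%

Intermediates are shown rounded to 4 significant digits alongside each step. Exact precision is maintained at all times. Each reported value takes a single rounding. Derived quantities (the totals, five oxide percentages, yield, net glass mass, ignition loss) are rebuilt at full precision from the weighed amounts on 100.0 t of glass as given in the question or the answer.
Oxide mass targets, per 100.0 t glaze:
  SiO2: 73.56% × 100.0 = 73.56 t
  MgO: 6.240% × 100.0 = 6.240 t
  ZrO2: 6.077% × 100.0 = 6.077 t
  Li2O: 0.5920% × 100.0 = 0.5920 t
  Al2O3: 13.53% × 100.0 = 13.53 t
Per-oxide balance check with the batch weights as given, under the basis named above (delivered sums recover each target within answer rounding):
  SiO2: 60.77·0.9950 + 13.04·0.7780 + 9.034·0.3263 = 73.56 t (target 73.56 t)
  MgO: 13.09·0.4767 = 6.240 t (target 6.240 t)
  ZrO2: 9.034·0.6727 = 6.077 t (target 6.077 t)
  Li2O: 13.04·0.04540 = 0.5920 t (target 0.5920 t)
  Al2O3: 60.77·0.003000 + 13.04·0.1666 + 11.22·0.9960 = 13.53 t (target 13.53 t)
Consistency of the glass mass: the batch minus its LOI: 100.0 t (targets for the oxides total 100.0 t; versus the stated basis of 100.0 t — differing by rounding only).
Whole-batch sum: Σ batch = 107.2 t; LOI loss = Σ batch·LOI = 7.156 t; glass ÷ batch gives a yield of 93.32%.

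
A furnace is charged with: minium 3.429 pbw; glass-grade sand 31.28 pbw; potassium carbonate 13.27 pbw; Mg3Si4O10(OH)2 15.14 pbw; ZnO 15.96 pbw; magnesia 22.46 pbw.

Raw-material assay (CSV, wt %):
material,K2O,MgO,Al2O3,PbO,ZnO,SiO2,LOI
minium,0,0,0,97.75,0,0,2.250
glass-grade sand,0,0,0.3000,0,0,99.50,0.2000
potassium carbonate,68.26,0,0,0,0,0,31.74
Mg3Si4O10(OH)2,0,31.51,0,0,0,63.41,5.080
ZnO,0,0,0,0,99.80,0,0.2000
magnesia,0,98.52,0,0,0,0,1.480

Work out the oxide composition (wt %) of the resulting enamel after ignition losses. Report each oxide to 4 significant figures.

Glass mass = 96.05 pbw (batch 101.5 − LOI 5.485).
Composition: K2O 9.430%, MgO 28.00%, Al2O3 0.09770%, PbO 3.490%, ZnO 16.58%, SiO2 42.40%

All arithmetic runs at full precision in all steps — intermediates are rounded to four significant digits as shown; each reported result is rounded just once; all derived quantities (six oxide percentages, glass mass, ignition loss, the totals, yield) are recomputed in exact precision from the weighed amounts for 96.05 pbw of glass as set out in question or answer.
Delivered oxide masses:
  K2O: 13.27·0.6826 = 9.058 pbw
  MgO: 15.14·0.3151 + 22.46·0.9852 = 26.90 pbw
  Al2O3: 31.28·0.003000 = 0.09384 pbw
  PbO: 3.429·0.9775 = 3.352 pbw
  ZnO: 15.96·0.9980 = 15.93 pbw
  SiO2: 31.28·0.9950 + 15.14·0.6341 = 40.72 pbw
LOI: 3.429·0.02250 + 31.28·0.002000 + 13.27·0.3174 + 15.14·0.05080 + 15.96·0.002000 + 22.46·0.01480 = 5.485 pbw
Glass mass = batch − LOI = 101.5 − 5.485 = 96.05 pbw (= the summed oxide contributions)
wt % = oxide mass / glass mass × 100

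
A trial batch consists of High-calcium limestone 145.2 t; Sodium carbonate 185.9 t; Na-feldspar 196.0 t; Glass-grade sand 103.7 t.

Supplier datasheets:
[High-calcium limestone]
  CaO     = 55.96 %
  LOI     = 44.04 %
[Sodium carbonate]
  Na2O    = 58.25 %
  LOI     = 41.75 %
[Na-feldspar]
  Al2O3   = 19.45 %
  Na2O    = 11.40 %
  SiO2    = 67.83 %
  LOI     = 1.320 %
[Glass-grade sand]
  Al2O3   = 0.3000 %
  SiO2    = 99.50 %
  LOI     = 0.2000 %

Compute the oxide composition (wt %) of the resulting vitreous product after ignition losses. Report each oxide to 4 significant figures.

Glass mass = 486.4 t (batch 630.8 − LOI 144.4).
Composition: Al2O3 7.901%, CaO 16.70%, Na2O 26.85%, SiO2 48.54%

Exact precision is held in every operation. Rounding to four significant figures governs every working value as shown — exactly one rounding is applied to every reported value — the derived quantities are re-derived starting from the weights at 486.4 t of glass in exact precision (LOI, net glass mass, totals, the four compositions, the yield), as they appear in problem or answer.
Oxide-by-oxide delivered mass:
  Al2O3: 196.0·0.1945 + 103.7·0.003000 = 38.43 t
  CaO: 145.2·0.5596 = 81.25 t
  Na2O: 185.9·0.5825 + 196.0·0.1140 = 130.6 t
  SiO2: 196.0·0.6783 + 103.7·0.9950 = 236.1 t
LOI: 145.2·0.4404 + 185.9·0.4175 + 196.0·0.01320 + 103.7·0.002000 = 144.4 t
batch − LOI leaves glass = 630.8 − 144.4 = 486.4 t (consistent with Σ oxide mass)
wt % = oxide mass / glass mass × 100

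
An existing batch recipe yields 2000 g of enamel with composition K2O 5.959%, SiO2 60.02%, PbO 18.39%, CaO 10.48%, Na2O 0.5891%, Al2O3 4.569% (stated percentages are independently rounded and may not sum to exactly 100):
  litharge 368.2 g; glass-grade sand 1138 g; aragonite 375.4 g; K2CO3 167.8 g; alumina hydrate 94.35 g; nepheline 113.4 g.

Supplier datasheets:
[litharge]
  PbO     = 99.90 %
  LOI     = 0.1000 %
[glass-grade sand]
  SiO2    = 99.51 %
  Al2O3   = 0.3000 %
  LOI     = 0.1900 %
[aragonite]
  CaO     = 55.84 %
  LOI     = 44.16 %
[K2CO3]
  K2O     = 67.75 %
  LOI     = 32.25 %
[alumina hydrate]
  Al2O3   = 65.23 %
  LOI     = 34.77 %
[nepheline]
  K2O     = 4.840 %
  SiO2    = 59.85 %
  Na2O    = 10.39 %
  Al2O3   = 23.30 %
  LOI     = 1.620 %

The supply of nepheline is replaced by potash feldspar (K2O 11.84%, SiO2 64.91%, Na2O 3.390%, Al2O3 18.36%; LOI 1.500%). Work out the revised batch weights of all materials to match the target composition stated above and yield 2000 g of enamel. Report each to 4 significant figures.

Every computation carries full float precision at each step — the intermediate values are shown rounded to 4 significant figures at each printed step — each reported result takes a single rounding. Derived quantities (net glass mass, the yield, the six compositions, ignition loss, the totals) are recomputed at full float precision starting from the weights on 2000 g of glass, as set out in either problem or answer.
Oxide-by-oxide targets in 2000 g enamel:
  K2O: 5.959% × 2000 = 119.2 g
  SiO2: 60.02% × 2000 = 1200 g
  PbO: 18.39% × 2000 = 367.8 g
  CaO: 10.48% × 2000 = 209.6 g
  Na2O: 0.5891% × 2000 = 11.78 g
  Al2O3: 4.569% × 2000 = 91.38 g
Balance tally, oxide-wise, with the batch weights as given, against the basis in use (sum by sum, the targets are met up to rounding of the answer):
  K2O: 115.2·0.6775 + 347.6·0.1184 = 119.2 g (target 119.2 g)
  SiO2: 979.6·0.9951 + 347.6·0.6491 = 1200 g (target 1200 g)
  PbO: 368.2·0.9990 = 367.8 g (target 367.8 g)
  CaO: 375.4·0.5584 = 209.6 g (target 209.6 g)
  Na2O: 347.6·0.03390 = 11.78 g (target 11.78 g)
  Al2O3: 979.6·0.003000 + 37.76·0.6523 + 347.6·0.1836 = 91.39 g (target 91.38 g)
Glass-mass bookkeeping: total batch − LOI = 2000 g (targets for the oxides total 2000 g; basis as stated: 2000 g — deltas are rounding alone).
Summing the batch: Σ batch = 2224 g; loss to ignition Σ batch·LOI = 223.5 g; yield: glass divided by total = 89.95%.

Revised batch per 2000 g enamel:
  litharge: 368.2 g
  glass-grade sand: 979.6 g
  aragonite: 375.4 g
  K2CO3: 115.2 g
  alumina hydrate: 37.76 g
  potash feldspar: 347.6 g
Total batch = 2224 g; LOI loss = 223.5 g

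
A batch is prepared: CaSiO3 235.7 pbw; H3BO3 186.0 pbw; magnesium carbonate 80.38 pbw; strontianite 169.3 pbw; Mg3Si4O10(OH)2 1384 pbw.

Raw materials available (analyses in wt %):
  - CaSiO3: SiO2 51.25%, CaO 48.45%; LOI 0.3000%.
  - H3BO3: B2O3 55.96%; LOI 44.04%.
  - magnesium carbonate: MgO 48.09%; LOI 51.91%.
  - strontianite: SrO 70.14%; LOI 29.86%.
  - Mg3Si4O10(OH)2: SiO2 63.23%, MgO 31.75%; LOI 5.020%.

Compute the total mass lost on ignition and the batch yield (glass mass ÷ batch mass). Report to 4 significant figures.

LOI loss = 244.4 pbw; glass = 1811 pbw; yield = 88.11%

In-progress results are printed rounded to 4 significant digits in the printout; full float precision is held from start to finish. A single rounding yields every reported value — the derived quantities (totals, LOI, the five compositions, net glass mass, the yield) are rebuilt at full float precision using the weight values per 1811 pbw of glass, as given in question or answer.
Ignition loss by material:
  CaSiO3: 235.7 × 0.003000 = 0.7071 pbw
  H3BO3: 186.0 × 0.4404 = 81.91 pbw
  magnesium carbonate: 80.38 × 0.5191 = 41.73 pbw
  strontianite: 169.3 × 0.2986 = 50.55 pbw
  Mg3Si4O10(OH)2: 1384 × 0.05020 = 69.48 pbw
Total LOI = 244.4 pbw
Glass = batch − LOI = 2055 − 244.4 = 1811 pbw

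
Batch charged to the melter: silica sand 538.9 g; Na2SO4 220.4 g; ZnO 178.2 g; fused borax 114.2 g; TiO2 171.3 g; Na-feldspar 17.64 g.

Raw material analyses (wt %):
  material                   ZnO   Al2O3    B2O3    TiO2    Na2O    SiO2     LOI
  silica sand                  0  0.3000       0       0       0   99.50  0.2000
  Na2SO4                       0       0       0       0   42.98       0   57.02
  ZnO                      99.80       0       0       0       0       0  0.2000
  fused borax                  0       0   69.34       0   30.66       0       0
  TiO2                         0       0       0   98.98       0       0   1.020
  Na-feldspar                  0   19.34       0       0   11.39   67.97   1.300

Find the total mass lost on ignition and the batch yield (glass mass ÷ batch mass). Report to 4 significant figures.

Exact precision is maintained at each step — mid-chain values are printed (rounded to 4 significant digits) within the worked lines — every reported value is rounded only once — derived quantities, which include the six compositions, the yield, totals, glass mass, LOI, are computed in exact precision, as given in the problem or the answer, from the weighed amounts for 1112 g of glass.
Each material's LOI contribution:
  silica sand: 538.9 × 0.002000 = 1.078 g
  Na2SO4: 220.4 × 0.5702 = 125.7 g
  ZnO: 178.2 × 0.002000 = 0.3564 g
  fused borax: 114.2 × 0 = 0 g
  TiO2: 171.3 × 0.01020 = 1.747 g
  Na-feldspar: 17.64 × 0.01300 = 0.2293 g
Total LOI = 129.1 g
Glass = batch − LOI = 1241 − 129.1 = 1112 g

LOI loss = 129.1 g; glass = 1112 g; yield = 89.60%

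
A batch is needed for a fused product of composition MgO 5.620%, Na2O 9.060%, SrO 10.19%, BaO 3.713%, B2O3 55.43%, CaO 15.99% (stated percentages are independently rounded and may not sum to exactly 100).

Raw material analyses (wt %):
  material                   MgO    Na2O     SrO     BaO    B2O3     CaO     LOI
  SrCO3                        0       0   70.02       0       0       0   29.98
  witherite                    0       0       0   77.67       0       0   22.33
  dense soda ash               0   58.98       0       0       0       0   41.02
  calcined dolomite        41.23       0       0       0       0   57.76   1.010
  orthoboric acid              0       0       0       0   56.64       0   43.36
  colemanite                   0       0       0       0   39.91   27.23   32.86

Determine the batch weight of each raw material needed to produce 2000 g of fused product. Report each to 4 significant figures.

Each numeric step carries exact precision from first step to last. Mid-chain values appear, rounded to four significant digits, between the steps; exactly one rounding is applied to every reported figure; all derived quantities, including glass mass, the totals, the yield, the six compositions, LOI, are rebuilt from the weighed amounts for 2000 g of glass at full precision as set out in question or answer.
Oxide-by-oxide targets in 2000 g fused product:
  MgO: 5.620% × 2000 = 112.4 g
  Na2O: 9.060% × 2000 = 181.2 g
  SrO: 10.19% × 2000 = 203.8 g
  BaO: 3.713% × 2000 = 74.26 g
  B2O3: 55.43% × 2000 = 1109 g
  CaO: 15.99% × 2000 = 319.8 g
Mass-balance tally per oxide using the reported weights, relative to the basis at hand (summed amounts equal target values inside rounding margins):
  MgO: 272.6·0.4123 = 112.4 g (target 112.4 g)
  Na2O: 307.2·0.5898 = 181.2 g (target 181.2 g)
  SrO: 291.1·0.7002 = 203.8 g (target 203.8 g)
  BaO: 95.61·0.7767 = 74.26 g (target 74.26 g)
  B2O3: 1537·0.5664 + 596.2·0.3991 = 1109 g (target 1109 g)
  CaO: 272.6·0.5776 + 596.2·0.2723 = 319.8 g (target 319.8 g)
Glass-mass sanity pass: batch Σ − ignition loss = 2000 g (the Σ of target masses is 2000 g; against the stated basis, 2000 g — differing by rounding only).
Summing the batch: Σ batch = 3100 g; loss to ignition Σ batch·LOI = 1100 g; yield: glass divided by total = 64.52%.

Batch per 2000 g fused product:
  SrCO3: 291.1 g
  witherite: 95.61 g
  dense soda ash: 307.2 g
  calcined dolomite: 272.6 g
  orthoboric acid: 1537 g
  colemanite: 596.2 g
Total batch = 3100 g; LOI loss = 1100 g; yield = 64.52%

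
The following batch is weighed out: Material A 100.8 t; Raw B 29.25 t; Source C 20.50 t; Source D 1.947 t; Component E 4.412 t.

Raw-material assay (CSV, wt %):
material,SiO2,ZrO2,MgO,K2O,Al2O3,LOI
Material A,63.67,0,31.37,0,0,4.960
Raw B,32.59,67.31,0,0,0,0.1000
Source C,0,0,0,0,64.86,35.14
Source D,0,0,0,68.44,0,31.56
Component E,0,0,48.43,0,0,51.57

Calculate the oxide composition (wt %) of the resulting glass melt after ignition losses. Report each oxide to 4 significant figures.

Glass mass = 141.8 t (batch 156.9 − LOI 15.12).
Composition: SiO2 51.99%, ZrO2 13.89%, MgO 23.81%, K2O 0.9398%, Al2O3 9.378%

The intermediate values are printed (rounded to four significant figures) as written — every computation runs at exact precision throughout — each reported value takes exactly one rounding; all derived quantities are rebuilt starting from the weights for 141.8 t of glass at exact precision (the totals, LOI, yield, five oxide percentages, net glass mass), exactly as printed in either problem or answer.
Mass of each oxide from the mix:
  SiO2: 100.8·0.6367 + 29.25·0.3259 = 73.71 t
  ZrO2: 29.25·0.6731 = 19.69 t
  MgO: 100.8·0.3137 + 4.412·0.4843 = 33.76 t
  K2O: 1.947·0.6844 = 1.333 t
  Al2O3: 20.50·0.6486 = 13.30 t
LOI: 100.8·0.04960 + 29.25·0.001000 + 20.50·0.3514 + 1.947·0.3156 + 4.412·0.5157 = 15.12 t
Glass mass = batch − LOI = 156.9 − 15.12 = 141.8 t (= the summed oxide contributions)
percent share: oxide ÷ glass, ×100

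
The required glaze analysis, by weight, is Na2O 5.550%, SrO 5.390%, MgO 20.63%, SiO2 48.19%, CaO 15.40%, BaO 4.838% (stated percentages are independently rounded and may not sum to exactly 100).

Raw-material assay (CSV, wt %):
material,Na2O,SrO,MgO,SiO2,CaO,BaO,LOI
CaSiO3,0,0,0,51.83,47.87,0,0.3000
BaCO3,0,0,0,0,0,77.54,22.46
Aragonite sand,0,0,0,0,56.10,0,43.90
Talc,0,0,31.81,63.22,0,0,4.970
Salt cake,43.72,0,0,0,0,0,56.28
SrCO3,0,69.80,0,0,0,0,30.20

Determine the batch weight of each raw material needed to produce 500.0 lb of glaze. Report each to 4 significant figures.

Batch per 500.0 lb glaze:
  CaSiO3: 69.36 lb
  BaCO3: 31.20 lb
  Aragonite sand: 78.07 lb
  Talc: 324.3 lb
  Salt cake: 63.47 lb
  SrCO3: 38.61 lb
Total batch = 605.0 lb; LOI loss = 105.0 lb; yield = 82.65%

The working math maintains full precision at every stage; in-progress results are displayed, rounded to 4 significant digits, as written. Each reported figure takes exactly one rounding — all derived quantities are carried at exact precision (the six compositions, net glass mass, totals, yield, LOI) starting from the weights on 500.0 lb of glass exactly as printed in either problem or answer.
Target masses of each oxide per 500.0 lb glaze:
  Na2O: 5.550% × 500.0 = 27.75 lb
  SrO: 5.390% × 500.0 = 26.95 lb
  MgO: 20.63% × 500.0 = 103.2 lb
  SiO2: 48.19% × 500.0 = 241.0 lb
  CaO: 15.40% × 500.0 = 77.00 lb
  BaO: 4.838% × 500.0 = 24.19 lb
Oxide-by-oxide audit applying the batch weights above, on the stated basis (delivered sums recover each target up to rounding of the answer):
  Na2O: 63.47·0.4372 = 27.75 lb (target 27.75 lb)
  SrO: 38.61·0.6980 = 26.95 lb (target 26.95 lb)
  MgO: 324.3·0.3181 = 103.2 lb (target 103.2 lb)
  SiO2: 69.36·0.5183 + 324.3·0.6322 = 241.0 lb (target 241.0 lb)
  CaO: 69.36·0.4787 + 78.07·0.5610 = 77.00 lb (target 77.00 lb)
  BaO: 31.20·0.7754 = 24.19 lb (target 24.19 lb)
Auditing the glass mass value: batch Σ − ignition loss = 500.0 lb (oxide target masses add up to 500.0 lb; basis as stated: 500.0 lb — differing by rounding only).
Total batch = Σ batch = 605.0 lb; LOI loss = Σ batch·LOI = 105.0 lb; yield, glass over the total, = 82.65%.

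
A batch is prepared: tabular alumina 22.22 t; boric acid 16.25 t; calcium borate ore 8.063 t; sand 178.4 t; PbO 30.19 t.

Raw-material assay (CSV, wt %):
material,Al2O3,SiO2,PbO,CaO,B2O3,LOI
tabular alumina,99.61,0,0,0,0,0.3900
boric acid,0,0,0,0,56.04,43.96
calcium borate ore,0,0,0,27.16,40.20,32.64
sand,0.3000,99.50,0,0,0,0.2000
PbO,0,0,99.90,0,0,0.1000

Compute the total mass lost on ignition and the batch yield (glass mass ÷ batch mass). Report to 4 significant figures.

LOI loss = 10.25 t; glass = 244.9 t; yield = 95.98%

Full float precision is held through the solve; intermediates are shown rounded to four significant digits in the printout. Each reported value takes just one rounding. All derived quantities, including the totals, yield, ignition loss, net glass mass, five oxide percentages, are recomputed starting from the weights for 244.9 t of glass at full precision exactly as printed in problem or answer.
Each material's LOI contribution:
  tabular alumina: 22.22 × 0.003900 = 0.08666 t
  boric acid: 16.25 × 0.4396 = 7.143 t
  calcium borate ore: 8.063 × 0.3264 = 2.632 t
  sand: 178.4 × 0.002000 = 0.3568 t
  PbO: 30.19 × 0.001000 = 0.03019 t
Total LOI = 10.25 t
Glass = batch − LOI = 255.1 − 10.25 = 244.9 t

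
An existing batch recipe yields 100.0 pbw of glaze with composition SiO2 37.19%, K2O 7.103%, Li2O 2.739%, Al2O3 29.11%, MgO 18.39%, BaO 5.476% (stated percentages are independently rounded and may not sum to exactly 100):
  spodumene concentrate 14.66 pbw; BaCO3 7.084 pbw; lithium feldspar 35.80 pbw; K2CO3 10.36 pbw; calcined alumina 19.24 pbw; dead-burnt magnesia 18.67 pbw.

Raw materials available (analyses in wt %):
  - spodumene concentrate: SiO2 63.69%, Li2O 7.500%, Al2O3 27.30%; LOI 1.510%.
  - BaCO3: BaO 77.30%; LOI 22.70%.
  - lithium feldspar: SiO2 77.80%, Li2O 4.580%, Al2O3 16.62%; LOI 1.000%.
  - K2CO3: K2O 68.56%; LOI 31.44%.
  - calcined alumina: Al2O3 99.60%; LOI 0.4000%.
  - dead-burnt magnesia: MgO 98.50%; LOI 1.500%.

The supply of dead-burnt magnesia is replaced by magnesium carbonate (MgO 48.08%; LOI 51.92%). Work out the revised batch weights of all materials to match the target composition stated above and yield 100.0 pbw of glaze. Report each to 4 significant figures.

Revised batch per 100.0 pbw glaze:
  spodumene concentrate: 14.66 pbw
  BaCO3: 7.084 pbw
  lithium feldspar: 35.80 pbw
  K2CO3: 10.36 pbw
  calcined alumina: 19.24 pbw
  magnesium carbonate: 38.25 pbw
Total batch = 125.4 pbw; LOI loss = 25.38 pbw

Mid-chain values are displayed, with 4-significant-figure rounding, within the worked lines — all arithmetic maintains full precision throughout. Every reported number is rounded a single time. The derived quantities (yield, six oxide percentages, totals, LOI, glass mass) are carried using the weight values per 100.0 pbw of glass in full float precision, as quoted within either problem or answer.
Per-oxide target masses for 100.0 pbw glaze:
  SiO2: 37.19% × 100.0 = 37.19 pbw
  K2O: 7.103% × 100.0 = 7.103 pbw
  Li2O: 2.739% × 100.0 = 2.739 pbw
  Al2O3: 29.11% × 100.0 = 29.11 pbw
  MgO: 18.39% × 100.0 = 18.39 pbw
  BaO: 5.476% × 100.0 = 5.476 pbw
Verifying the oxide balance on the weights just shown, at the basis given (sums match the target masses inside rounding margins):
  SiO2: 14.66·0.6369 + 35.80·0.7780 = 37.19 pbw (target 37.19 pbw)
  K2O: 10.36·0.6856 = 7.103 pbw (target 7.103 pbw)
  Li2O: 14.66·0.07500 + 35.80·0.04580 = 2.739 pbw (target 2.739 pbw)
  Al2O3: 14.66·0.2730 + 35.80·0.1662 + 19.24·0.9960 = 29.12 pbw (target 29.11 pbw)
  MgO: 38.25·0.4808 = 18.39 pbw (target 18.39 pbw)
  BaO: 7.084·0.7730 = 5.476 pbw (target 5.476 pbw)
Glass-mass closure: Σ batch − LOI loss = 100.0 pbw (the Σ of target masses is 100.0 pbw; stated basis 100.0 pbw — deltas are rounding alone).
Adding the batch up: Σ batch = 125.4 pbw; LOI loss = Σ batch·LOI = 25.38 pbw; yield, glass over the total, = 79.76%.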